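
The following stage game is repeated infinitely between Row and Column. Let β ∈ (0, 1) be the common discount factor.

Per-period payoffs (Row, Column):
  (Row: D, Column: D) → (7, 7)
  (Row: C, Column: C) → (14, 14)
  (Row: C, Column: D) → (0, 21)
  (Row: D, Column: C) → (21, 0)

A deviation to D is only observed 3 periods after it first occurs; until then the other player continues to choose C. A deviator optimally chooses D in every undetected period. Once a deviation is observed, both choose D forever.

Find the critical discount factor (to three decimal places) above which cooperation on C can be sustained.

Deviating for the 3 undetected periods gains 21−14 = 7 per period over cooperation, then loses 14−7 = 7 per period forever once punishment starts.
Gain: 7(1 + β + … + β^2); loss: 7·β^3/(1−β).
No profitable deviation ⇔ 7(1−β^3) ≤ 7·β^3, i.e. β^3 ≥ 7/(7+7) = 1/2.
Hence β ≥ (1/2)^(1/3) ≈ 0.794.

0.794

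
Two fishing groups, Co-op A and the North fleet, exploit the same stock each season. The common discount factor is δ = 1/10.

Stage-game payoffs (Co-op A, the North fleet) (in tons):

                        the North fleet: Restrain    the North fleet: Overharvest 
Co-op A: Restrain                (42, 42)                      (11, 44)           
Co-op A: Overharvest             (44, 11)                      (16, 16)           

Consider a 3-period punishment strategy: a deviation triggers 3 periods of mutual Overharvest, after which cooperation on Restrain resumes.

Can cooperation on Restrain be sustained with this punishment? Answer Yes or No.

Yes

Comparing payoff streams over the 4 periods until play realigns: cooperate → 42(1+δ+…+δ^3); deviate → 44 + 16(δ+…+δ^3).
Cooperation is sustained iff (42−16)(δ+…+δ^3) ≥ 44−42.
δ+…+δ^3 = 1/10·(1−(1/10)^3)/(1−1/10) = 0.1110, and (44−42)/(42−16) = 0.0769.
0.1110 ≥ 0.0769, so cooperation is sustainable.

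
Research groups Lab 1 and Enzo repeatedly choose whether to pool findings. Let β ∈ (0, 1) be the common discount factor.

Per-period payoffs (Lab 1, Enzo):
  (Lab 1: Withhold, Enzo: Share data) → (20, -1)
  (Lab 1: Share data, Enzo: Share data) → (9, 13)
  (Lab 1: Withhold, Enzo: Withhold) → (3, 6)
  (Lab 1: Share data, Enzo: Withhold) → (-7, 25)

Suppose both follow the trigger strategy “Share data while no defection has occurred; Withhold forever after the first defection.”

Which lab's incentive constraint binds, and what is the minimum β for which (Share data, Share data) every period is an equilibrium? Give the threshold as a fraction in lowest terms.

Lab 1; β ≥ 11/17

Lab 1's threshold: (20−9)/(20−3) = 11/17.
Enzo's threshold: (25−13)/(25−6) = 12/19.
11/17 > 12/19, so Lab 1 binds and β* = 11/17.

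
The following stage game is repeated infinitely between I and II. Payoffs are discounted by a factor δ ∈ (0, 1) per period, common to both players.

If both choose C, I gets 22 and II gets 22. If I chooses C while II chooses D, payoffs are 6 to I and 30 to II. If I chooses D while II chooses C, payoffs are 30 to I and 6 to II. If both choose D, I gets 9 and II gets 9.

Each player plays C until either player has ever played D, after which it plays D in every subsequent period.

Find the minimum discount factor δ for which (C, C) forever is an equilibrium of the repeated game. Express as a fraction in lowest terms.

8/21

One-period gain from deviating is 30 − 22 = 8. The loss is 22 − 9 = 13 in every subsequent period, with present value 13·δ/(1−δ).
Deviation is unprofitable when 13·δ/(1−δ) ≥ 8, i.e. δ/(1−δ) ≥ 8/13.
Equivalently δ ≥ 8/(8+13) = 8/21.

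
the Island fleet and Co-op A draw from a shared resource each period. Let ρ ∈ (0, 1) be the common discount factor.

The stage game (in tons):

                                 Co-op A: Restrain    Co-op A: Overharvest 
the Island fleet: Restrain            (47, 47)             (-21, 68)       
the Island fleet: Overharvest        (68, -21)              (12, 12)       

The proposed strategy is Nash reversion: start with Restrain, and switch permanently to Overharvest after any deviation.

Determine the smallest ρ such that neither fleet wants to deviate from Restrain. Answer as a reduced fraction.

Under grim trigger the critical discount factor is (T−C)/(T−P) with T = 68, C = 47, P = 12.
ρ* = (68−47)/(68−12) = 21/56 = 3/8.

3/8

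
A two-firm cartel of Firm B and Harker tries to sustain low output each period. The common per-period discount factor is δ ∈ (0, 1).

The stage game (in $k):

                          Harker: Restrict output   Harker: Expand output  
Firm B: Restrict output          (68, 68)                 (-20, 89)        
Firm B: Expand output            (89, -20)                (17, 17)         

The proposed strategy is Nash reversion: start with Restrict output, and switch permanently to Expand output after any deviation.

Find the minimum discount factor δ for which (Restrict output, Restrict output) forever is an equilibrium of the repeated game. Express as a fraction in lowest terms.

Cooperation forever yields 68 each period: 68/(1−δ).
Deviating yields 89 once, then 17 forever: 89 + 17δ/(1−δ).
No profitable deviation requires 68/(1−δ) ≥ 89 + 17δ/(1−δ).
Multiplying by (1−δ): 68 ≥ 89(1−δ) + 17δ = 89 − 72δ.
So 72δ ≥ 21, i.e. δ ≥ 21/72 = 7/24.

7/24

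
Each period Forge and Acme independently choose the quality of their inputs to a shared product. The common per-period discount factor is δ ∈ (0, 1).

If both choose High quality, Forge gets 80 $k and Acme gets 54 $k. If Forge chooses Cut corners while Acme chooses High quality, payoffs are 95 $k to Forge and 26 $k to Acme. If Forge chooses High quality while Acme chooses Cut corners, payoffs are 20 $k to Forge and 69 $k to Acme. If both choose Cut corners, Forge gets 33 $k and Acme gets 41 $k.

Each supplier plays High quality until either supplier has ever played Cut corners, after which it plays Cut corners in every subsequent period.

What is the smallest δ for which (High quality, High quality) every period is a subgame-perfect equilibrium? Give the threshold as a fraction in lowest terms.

15/28

For Forge: deviation gain 95−80 = 15, per-period punishment loss 80−33 = 47. IC gives δ ≥ 15/62.
For Acme: gain 15, loss 13 per period, so δ ≥ 15/28.
The tighter constraint is Acme's, so cooperation needs δ ≥ 15/28.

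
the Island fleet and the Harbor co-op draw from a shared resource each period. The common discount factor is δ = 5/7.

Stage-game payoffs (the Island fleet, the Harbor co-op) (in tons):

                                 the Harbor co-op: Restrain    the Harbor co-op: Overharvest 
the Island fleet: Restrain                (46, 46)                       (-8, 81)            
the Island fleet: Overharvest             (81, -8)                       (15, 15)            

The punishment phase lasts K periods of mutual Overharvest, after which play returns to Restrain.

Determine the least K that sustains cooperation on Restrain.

Need Σ_{k=1}^{K} δ^k ≥ (81−46)/(46−15) = 1.1290 at δ = 5/7.
At K = 1 the sum is 0.7143 < 1.1290; at K = 2 it is 1.2245 ≥ 1.1290.
So the minimum punishment length is K = 2.

2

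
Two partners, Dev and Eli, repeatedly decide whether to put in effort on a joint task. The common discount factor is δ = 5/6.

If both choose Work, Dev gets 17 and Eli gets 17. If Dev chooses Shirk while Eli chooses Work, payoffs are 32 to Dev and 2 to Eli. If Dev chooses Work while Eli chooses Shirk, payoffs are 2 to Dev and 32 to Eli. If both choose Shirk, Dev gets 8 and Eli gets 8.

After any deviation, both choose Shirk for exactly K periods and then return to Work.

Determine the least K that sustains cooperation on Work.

3

No profitable deviation requires (17−8)(δ+…+δ^K) ≥ 32−17, i.e. δ+…+δ^K ≥ 5/3 ≈ 1.6667.
With δ = 5/6, the partial sums are K=1: 0.8333, K=2: 1.5278, K=3: 2.1065.
K = 3 is the first length at which the sum reaches 1.6667.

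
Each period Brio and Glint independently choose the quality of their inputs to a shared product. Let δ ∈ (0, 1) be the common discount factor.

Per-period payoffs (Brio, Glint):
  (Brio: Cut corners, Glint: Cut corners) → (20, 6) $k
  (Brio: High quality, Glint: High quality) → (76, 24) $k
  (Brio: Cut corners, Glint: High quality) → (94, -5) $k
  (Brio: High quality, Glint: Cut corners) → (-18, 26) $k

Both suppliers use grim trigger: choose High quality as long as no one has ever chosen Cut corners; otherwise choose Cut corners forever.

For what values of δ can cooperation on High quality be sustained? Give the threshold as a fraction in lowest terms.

Brio's threshold: (94−76)/(94−20) = 9/37.
Glint's threshold: (26−24)/(26−6) = 1/10.
9/37 > 1/10, so Brio binds and δ* = 9/37.

9/37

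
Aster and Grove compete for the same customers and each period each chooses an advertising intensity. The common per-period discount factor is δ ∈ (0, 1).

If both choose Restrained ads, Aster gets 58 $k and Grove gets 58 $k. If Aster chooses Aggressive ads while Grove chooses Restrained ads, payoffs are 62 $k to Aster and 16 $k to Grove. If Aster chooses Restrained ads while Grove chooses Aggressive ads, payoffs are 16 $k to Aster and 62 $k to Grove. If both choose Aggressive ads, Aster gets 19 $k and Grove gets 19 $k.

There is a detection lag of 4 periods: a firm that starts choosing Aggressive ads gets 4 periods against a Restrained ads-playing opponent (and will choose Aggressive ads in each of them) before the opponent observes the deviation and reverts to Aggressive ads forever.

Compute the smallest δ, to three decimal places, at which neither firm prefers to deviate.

The best deviation is to choose Aggressive ads for all 4 undetected periods, earning 62 each, then 19 forever once detected.
Deviation value: 62(1−δ^4)/(1−δ) + 19δ^4/(1−δ); cooperation value: 58/(1−δ).
IC: 58 ≥ 62(1−δ^4) + 19δ^4 = 62 − 43δ^4.
So δ^4 ≥ 4/43, giving δ ≥ (4/43)^(1/4) ≈ 0.552.

0.552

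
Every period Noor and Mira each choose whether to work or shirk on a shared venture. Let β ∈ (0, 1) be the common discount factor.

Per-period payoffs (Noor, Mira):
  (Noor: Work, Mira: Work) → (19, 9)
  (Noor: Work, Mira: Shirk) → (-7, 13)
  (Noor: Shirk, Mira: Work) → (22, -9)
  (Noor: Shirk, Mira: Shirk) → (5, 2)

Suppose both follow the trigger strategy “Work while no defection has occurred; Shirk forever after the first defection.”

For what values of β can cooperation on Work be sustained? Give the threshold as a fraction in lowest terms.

Noor: cooperation gives 19 each period; deviation gives 22 once then 5 forever.
  19/(1−β) ≥ 22 + 5β/(1−β) ⇒ β ≥ 3/17.
Mira: cooperation gives 9 each period; deviation gives 13 once then 2 forever.
  β ≥ 4/11.
Both must hold, so the binding constraint is Mira's: β ≥ 4/11.

4/11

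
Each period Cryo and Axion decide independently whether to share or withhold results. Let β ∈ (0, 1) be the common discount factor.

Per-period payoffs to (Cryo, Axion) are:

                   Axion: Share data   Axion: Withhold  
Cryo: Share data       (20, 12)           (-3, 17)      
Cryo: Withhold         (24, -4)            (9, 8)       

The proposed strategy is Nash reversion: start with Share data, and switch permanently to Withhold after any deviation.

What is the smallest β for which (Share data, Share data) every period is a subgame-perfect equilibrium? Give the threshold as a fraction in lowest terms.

Cryo's threshold: (24−20)/(24−9) = 4/15.
Axion's threshold: (17−12)/(17−8) = 5/9.
4/15 < 5/9, so Axion binds and β* = 5/9.

5/9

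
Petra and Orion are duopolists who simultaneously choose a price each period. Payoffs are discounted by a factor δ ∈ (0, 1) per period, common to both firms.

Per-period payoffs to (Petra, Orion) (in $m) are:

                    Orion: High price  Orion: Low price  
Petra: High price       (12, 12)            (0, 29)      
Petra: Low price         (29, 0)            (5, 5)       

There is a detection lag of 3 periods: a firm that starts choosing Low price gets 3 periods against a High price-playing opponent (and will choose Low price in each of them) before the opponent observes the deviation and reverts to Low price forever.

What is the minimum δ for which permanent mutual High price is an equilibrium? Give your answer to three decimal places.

0.891

A deviator earns 29 for 3 periods, then 5 forever; cooperating earns 12 forever. Multiplying the IC by (1−δ):
12 ≥ 29(1−δ^3) + 5δ^3, so 24·δ^3 ≥ 17 and δ^3 ≥ 17/24.
δ ≥ (17/24)^(1/3) ≈ 0.891.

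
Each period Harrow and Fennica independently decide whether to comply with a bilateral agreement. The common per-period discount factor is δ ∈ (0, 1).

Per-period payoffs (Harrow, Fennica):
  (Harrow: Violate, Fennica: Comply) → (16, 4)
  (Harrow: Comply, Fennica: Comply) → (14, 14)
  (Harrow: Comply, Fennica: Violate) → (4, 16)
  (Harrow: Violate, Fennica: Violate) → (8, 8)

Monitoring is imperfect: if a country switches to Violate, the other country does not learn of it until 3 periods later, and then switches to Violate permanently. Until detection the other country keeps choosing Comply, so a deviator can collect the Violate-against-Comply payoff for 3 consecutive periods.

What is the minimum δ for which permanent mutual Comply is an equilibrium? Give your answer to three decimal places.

0.630

Deviating for the 3 undetected periods gains 16−14 = 2 per period over cooperation, then loses 14−8 = 6 per period forever once punishment starts.
Gain: 2(1 + δ + … + δ^2); loss: 6·δ^3/(1−δ).
No profitable deviation ⇔ 2(1−δ^3) ≤ 6·δ^3, i.e. δ^3 ≥ 2/(2+6) = 1/4.
Hence δ ≥ (1/4)^(1/3) ≈ 0.630.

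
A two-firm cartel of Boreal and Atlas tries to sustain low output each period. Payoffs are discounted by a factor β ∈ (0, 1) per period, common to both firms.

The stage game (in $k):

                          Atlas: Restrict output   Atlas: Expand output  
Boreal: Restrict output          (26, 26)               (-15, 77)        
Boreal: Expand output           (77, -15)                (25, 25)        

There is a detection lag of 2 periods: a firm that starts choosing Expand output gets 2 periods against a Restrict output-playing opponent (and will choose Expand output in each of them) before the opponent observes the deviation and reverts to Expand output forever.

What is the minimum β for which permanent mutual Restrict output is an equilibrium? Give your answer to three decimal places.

A deviator earns 77 for 2 periods, then 25 forever; cooperating earns 26 forever. Multiplying the IC by (1−β):
26 ≥ 77(1−β^2) + 25β^2, so 52·β^2 ≥ 51 and β^2 ≥ 51/52.
β ≥ (51/52)^(1/2) ≈ 0.990.

0.990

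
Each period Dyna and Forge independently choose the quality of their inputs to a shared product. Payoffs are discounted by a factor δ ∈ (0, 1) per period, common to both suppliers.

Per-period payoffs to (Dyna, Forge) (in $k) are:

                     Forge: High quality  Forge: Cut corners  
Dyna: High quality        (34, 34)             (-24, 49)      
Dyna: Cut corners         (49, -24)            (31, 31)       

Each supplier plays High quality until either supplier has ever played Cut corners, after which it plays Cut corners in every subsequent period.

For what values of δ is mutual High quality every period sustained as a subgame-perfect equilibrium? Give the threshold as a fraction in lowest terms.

5/6

34/(1−δ) ≥ 49 + 31δ/(1−δ)
34 ≥ 49 − 18δ
δ ≥ 15/18 = 5/6.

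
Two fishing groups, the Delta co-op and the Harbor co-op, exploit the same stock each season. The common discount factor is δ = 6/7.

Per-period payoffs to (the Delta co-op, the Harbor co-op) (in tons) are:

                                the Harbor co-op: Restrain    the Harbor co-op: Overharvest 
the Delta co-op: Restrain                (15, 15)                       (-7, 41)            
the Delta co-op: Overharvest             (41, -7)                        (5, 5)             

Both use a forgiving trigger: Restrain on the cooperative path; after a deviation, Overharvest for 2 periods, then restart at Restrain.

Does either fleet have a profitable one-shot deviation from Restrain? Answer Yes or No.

Yes

A one-shot deviation gives 41 now, then 5 for 2 periods, then back to 15.
Gain from deviating: (41−15) today; loss: (15−5) in each of the next 2 periods.
No-deviation condition: (15−5)(δ+…+δ^2) ≥ 41−15, i.e. δ+…+δ^2 ≥ 13/5.
At δ = 6/7: δ+…+δ^2 = 1.5918 < 2.6000.
So cooperation is not sustainable.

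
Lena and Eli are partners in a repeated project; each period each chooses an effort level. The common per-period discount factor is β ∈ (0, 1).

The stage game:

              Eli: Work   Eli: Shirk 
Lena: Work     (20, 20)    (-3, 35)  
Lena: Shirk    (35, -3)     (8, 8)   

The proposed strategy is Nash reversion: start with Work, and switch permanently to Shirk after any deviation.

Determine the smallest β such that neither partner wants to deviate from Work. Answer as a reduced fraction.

Under grim trigger the critical discount factor is (T−C)/(T−P) with T = 35, C = 20, P = 8.
β* = (35−20)/(35−8) = 15/27 = 5/9.

5/9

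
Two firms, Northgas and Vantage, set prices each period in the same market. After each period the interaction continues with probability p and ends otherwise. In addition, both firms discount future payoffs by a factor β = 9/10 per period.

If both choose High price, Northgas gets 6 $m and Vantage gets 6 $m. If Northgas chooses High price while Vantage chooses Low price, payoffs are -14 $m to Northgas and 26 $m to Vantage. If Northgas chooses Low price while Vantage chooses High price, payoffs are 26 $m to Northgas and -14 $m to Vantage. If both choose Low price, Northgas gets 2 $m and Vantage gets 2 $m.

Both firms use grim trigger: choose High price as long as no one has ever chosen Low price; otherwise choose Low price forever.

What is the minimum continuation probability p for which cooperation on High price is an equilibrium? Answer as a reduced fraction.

With continuation probability p and discount β, the effective per-period discount factor is βp.
Grim-trigger IC: βp ≥ (26−6)/(26−2) = 5/6.
So p ≥ (5/6)/(9/10) = 25/27.

25/27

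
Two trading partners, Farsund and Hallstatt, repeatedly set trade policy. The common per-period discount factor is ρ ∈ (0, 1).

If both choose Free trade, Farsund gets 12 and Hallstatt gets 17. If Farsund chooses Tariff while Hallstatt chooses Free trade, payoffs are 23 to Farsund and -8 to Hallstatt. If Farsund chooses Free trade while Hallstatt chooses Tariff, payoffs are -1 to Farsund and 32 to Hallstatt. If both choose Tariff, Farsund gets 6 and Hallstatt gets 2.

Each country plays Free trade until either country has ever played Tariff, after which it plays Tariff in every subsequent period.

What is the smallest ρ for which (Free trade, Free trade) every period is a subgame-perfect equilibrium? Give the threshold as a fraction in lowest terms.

11/17

Farsund: cooperation gives 12 each period; deviation gives 23 once then 6 forever.
  12/(1−ρ) ≥ 23 + 6ρ/(1−ρ) ⇒ ρ ≥ 11/17.
Hallstatt: cooperation gives 17 each period; deviation gives 32 once then 2 forever.
  ρ ≥ 15/30 = 1/2.
Both must hold, so the binding constraint is Farsund's: ρ ≥ 11/17.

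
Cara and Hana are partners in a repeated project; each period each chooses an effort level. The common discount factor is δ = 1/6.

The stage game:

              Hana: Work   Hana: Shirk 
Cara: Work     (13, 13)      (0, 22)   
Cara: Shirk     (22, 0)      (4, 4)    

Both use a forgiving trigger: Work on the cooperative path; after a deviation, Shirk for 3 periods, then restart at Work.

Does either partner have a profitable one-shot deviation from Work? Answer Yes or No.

IC: δ+…+δ^3 ≥ (22−13)/(13−4) = 1.
At δ = 1/6: partial sum = 0.1991 < 1.0000. Cooperation not sustainable.

Yes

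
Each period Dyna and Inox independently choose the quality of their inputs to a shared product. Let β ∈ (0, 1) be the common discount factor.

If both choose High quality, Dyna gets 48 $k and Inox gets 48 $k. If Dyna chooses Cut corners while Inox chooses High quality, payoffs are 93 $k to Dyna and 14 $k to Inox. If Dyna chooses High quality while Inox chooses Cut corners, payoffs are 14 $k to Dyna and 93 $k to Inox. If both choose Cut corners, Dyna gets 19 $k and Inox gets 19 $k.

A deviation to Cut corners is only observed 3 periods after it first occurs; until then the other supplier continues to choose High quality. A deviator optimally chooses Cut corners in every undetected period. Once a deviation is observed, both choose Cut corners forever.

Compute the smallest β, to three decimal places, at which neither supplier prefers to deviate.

0.847

The best deviation is to choose Cut corners for all 3 undetected periods, earning 93 each, then 19 forever once detected.
Deviation value: 93(1−β^3)/(1−β) + 19β^3/(1−β); cooperation value: 48/(1−β).
IC: 48 ≥ 93(1−β^3) + 19β^3 = 93 − 74β^3.
So β^3 ≥ 45/74, giving β ≥ (45/74)^(1/3) ≈ 0.847.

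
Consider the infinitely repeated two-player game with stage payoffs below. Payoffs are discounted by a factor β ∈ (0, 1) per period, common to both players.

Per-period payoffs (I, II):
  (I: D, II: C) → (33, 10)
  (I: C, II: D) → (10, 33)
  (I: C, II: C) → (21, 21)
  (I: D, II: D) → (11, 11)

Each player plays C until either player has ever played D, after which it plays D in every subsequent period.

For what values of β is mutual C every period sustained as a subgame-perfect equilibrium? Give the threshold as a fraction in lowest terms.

6/11

21/(1−β) ≥ 33 + 11β/(1−β)
21 ≥ 33 − 22β
β ≥ 12/22 = 6/11.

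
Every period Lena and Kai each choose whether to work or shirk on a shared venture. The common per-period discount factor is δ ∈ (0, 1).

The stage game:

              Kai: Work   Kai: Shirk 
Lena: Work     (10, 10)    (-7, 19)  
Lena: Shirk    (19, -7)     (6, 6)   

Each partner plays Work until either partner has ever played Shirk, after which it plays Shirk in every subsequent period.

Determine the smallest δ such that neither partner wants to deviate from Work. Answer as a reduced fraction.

9/13

One-period gain from deviating is 19 − 10 = 9. The loss is 10 − 6 = 4 in every subsequent period, with present value 4·δ/(1−δ).
Deviation is unprofitable when 4·δ/(1−δ) ≥ 9, i.e. δ/(1−δ) ≥ 9/4.
Equivalently δ ≥ 9/(9+4) = 9/13.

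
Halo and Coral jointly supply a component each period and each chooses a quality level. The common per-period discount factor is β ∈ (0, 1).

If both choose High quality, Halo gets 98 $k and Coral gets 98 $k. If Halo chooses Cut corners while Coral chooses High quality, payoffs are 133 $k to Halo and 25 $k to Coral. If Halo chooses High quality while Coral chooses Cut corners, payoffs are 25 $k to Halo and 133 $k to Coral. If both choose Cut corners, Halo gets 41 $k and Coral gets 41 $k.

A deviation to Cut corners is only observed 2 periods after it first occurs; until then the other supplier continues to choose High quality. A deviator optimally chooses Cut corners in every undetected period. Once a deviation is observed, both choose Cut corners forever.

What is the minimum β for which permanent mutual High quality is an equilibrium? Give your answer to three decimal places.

The best deviation is to choose Cut corners for all 2 undetected periods, earning 133 each, then 41 forever once detected.
Deviation value: 133(1−β^2)/(1−β) + 41β^2/(1−β); cooperation value: 98/(1−β).
IC: 98 ≥ 133(1−β^2) + 41β^2 = 133 − 92β^2.
So β^2 ≥ 35/92, giving β ≥ (35/92)^(1/2) ≈ 0.617.

0.617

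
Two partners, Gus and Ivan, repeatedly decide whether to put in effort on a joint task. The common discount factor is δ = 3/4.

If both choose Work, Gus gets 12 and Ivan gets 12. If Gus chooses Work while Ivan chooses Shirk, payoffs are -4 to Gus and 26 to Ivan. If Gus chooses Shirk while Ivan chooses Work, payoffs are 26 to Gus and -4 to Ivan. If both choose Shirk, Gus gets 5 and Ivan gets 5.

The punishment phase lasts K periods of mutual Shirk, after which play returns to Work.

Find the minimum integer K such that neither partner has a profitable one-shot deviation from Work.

IC: δ(1−δ^K)/(1−δ) ≥ (26−12)/(12−5) = 2.
With δ = 3/4: need 1 − δ^K ≥ 2·(1−3/4)/(3/4), i.e. δ^K ≤ 0.3333.
Since (3/4)^3 = 0.4219 and (3/4)^4 = 0.3164, the smallest such K is 4.

4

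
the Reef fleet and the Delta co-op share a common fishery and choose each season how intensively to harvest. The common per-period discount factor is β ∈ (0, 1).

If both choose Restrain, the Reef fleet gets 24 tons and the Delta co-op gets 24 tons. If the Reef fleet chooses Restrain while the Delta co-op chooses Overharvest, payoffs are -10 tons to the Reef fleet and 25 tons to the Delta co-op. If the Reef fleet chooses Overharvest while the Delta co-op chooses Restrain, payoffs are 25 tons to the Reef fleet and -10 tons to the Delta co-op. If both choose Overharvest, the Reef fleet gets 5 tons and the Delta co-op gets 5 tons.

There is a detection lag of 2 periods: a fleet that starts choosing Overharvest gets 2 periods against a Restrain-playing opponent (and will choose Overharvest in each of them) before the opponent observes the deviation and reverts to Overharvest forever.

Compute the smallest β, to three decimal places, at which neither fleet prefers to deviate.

0.224

Deviating for the 2 undetected periods gains 25−24 = 1 per period over cooperation, then loses 24−5 = 19 per period forever once punishment starts.
Gain: 1(1 + β + … + β^1); loss: 19·β^2/(1−β).
No profitable deviation ⇔ 1(1−β^2) ≤ 19·β^2, i.e. β^2 ≥ 1/(1+19) = 1/20.
Hence β ≥ (1/20)^(1/2) ≈ 0.224.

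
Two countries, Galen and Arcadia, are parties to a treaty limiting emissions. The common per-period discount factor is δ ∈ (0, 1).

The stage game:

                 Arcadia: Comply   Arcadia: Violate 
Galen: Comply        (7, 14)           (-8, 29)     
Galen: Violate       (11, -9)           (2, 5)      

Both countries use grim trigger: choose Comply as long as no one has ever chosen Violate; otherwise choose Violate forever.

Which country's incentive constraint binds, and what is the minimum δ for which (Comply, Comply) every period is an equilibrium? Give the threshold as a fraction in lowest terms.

Arcadia; δ ≥ 5/8

Galen's threshold: (11−7)/(11−2) = 4/9.
Arcadia's threshold: (29−14)/(29−5) = 5/8.
4/9 < 5/8, so Arcadia binds and δ* = 5/8.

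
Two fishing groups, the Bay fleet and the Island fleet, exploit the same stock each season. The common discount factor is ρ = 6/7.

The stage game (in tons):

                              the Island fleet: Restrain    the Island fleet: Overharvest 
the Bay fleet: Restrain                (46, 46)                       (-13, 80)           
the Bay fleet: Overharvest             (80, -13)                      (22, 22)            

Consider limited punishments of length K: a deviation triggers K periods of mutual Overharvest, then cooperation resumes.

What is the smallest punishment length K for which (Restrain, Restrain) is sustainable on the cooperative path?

No profitable deviation requires (46−22)(ρ+…+ρ^K) ≥ 80−46, i.e. ρ+…+ρ^K ≥ 17/12 ≈ 1.4167.
With ρ = 6/7, the partial sums are K=1: 0.8571, K=2: 1.5918.
K = 2 is the first length at which the sum reaches 1.4167.

2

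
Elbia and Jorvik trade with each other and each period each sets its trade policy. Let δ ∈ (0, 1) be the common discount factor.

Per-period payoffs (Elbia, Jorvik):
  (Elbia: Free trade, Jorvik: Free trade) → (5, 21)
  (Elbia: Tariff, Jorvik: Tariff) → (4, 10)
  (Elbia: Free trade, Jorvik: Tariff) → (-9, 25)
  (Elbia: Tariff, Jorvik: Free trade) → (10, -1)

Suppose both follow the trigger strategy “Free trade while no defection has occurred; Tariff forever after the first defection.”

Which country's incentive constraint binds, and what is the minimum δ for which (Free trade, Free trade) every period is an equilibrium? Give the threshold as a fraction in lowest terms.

For Elbia: deviation gain 10−5 = 5, per-period punishment loss 5−4 = 1. IC gives δ ≥ 5/6.
For Jorvik: gain 4, loss 11 per period, so δ ≥ 4/15.
The tighter constraint is Elbia's, so cooperation needs δ ≥ 5/6.

Elbia; δ ≥ 5/6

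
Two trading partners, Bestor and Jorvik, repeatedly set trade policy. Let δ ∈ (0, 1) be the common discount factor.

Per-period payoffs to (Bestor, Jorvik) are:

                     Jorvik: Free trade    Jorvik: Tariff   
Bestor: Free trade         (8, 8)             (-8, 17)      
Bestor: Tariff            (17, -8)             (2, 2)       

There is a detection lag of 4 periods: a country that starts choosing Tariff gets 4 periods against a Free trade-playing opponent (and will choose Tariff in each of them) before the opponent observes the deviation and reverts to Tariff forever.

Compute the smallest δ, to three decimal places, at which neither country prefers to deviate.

A deviator earns 17 for 4 periods, then 2 forever; cooperating earns 8 forever. Multiplying the IC by (1−δ):
8 ≥ 17(1−δ^4) + 2δ^4, so 15·δ^4 ≥ 9 and δ^4 ≥ 3/5.
δ ≥ (3/5)^(1/4) ≈ 0.880.

0.880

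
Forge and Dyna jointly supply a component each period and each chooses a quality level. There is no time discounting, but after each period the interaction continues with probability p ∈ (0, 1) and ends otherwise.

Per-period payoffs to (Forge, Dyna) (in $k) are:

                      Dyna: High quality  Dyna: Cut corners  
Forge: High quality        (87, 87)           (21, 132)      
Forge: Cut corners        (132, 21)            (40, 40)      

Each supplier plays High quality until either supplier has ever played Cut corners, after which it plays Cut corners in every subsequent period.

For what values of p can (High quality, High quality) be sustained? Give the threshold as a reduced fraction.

Expected cooperation value is 87 + p·87 + p²·87 + … = 87/(1−p); deviation gives 132 + p·40/(1−p).
87 ≥ 132(1−p) + 40p ⇒ 92p ≥ 45 ⇒ p ≥ 45/92.

45/92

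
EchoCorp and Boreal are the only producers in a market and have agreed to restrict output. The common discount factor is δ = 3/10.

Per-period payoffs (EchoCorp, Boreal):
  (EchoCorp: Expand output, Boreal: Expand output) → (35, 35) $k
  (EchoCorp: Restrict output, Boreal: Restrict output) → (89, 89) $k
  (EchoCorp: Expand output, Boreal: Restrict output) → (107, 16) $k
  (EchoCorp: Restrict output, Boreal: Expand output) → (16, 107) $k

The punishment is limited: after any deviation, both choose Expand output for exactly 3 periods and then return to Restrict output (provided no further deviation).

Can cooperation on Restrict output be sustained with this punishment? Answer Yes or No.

IC: δ+…+δ^3 ≥ (107−89)/(89−35) = 1/3.
At δ = 3/10: partial sum = 0.4170 ≥ 0.3333. Cooperation sustainable.

Yes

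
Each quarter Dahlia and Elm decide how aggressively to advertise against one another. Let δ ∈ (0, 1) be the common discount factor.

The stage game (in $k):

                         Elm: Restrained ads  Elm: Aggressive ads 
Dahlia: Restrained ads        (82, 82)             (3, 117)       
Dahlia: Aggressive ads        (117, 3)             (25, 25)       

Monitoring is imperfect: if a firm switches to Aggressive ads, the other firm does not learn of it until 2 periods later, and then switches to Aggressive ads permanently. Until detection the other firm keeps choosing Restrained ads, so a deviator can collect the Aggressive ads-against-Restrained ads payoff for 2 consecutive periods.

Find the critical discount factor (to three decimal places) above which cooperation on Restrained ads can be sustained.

The best deviation is to choose Aggressive ads for all 2 undetected periods, earning 117 each, then 25 forever once detected.
Deviation value: 117(1−δ^2)/(1−δ) + 25δ^2/(1−δ); cooperation value: 82/(1−δ).
IC: 82 ≥ 117(1−δ^2) + 25δ^2 = 117 − 92δ^2.
So δ^2 ≥ 35/92, giving δ ≥ (35/92)^(1/2) ≈ 0.617.

0.617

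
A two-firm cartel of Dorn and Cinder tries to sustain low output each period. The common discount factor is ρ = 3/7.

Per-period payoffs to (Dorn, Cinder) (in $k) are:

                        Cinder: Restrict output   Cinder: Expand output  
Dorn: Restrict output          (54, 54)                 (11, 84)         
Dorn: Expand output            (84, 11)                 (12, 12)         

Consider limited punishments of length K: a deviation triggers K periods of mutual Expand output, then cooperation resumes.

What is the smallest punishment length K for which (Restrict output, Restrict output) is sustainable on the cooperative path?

No profitable deviation requires (54−12)(ρ+…+ρ^K) ≥ 84−54, i.e. ρ+…+ρ^K ≥ 5/7 ≈ 0.7143.
With ρ = 3/7, the partial sums are K=1: 0.4286, K=2: 0.6122, K=3: 0.6910, K=4: 0.7247.
K = 4 is the first length at which the sum reaches 0.7143.

4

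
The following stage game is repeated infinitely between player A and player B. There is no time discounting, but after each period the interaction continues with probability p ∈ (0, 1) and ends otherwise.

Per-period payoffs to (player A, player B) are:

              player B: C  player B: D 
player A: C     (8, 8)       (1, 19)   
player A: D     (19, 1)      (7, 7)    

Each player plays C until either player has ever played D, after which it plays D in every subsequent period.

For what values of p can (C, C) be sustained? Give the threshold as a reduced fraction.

With no time discounting, the continuation probability p plays the role of the discount factor.
Grim-trigger IC: 8/(1−p) ≥ 19 + 7p/(1−p) ⇒ p ≥ (19−8)/(19−7) = 11/12.

11/12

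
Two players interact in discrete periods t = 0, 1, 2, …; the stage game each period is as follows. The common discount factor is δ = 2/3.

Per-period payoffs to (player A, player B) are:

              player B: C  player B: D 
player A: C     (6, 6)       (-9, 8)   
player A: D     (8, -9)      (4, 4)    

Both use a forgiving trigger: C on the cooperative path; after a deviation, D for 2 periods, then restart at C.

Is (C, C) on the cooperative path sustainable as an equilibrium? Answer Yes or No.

Yes

IC: δ+…+δ^2 ≥ (8−6)/(6−4) = 1.
At δ = 2/3: partial sum = 1.1111 ≥ 1.0000. Cooperation sustainable.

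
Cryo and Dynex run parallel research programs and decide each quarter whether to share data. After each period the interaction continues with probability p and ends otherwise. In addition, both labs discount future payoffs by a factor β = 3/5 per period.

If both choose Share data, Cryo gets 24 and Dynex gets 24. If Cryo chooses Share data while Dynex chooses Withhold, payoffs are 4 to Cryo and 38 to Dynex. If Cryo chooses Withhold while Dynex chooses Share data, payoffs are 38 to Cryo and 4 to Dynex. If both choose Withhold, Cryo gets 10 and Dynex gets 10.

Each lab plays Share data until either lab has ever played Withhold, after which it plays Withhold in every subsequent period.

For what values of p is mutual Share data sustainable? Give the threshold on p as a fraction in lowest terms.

Expected continuation weight on next period's payoff is β·p = 3/5·p, which plays the role of the discount factor.
Cooperation requires 3/5·p ≥ (38−24)/(38−10) = 1/2, hence p ≥ 5/6.

5/6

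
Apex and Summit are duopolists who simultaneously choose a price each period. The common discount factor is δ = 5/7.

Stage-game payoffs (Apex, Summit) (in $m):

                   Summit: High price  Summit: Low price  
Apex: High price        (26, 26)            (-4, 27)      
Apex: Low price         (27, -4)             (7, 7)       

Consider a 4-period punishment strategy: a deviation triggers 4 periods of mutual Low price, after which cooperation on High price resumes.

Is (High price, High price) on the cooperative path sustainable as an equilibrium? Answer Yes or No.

Yes

Comparing payoff streams over the 5 periods until play realigns: cooperate → 26(1+δ+…+δ^4); deviate → 27 + 7(δ+…+δ^4).
Cooperation is sustained iff (26−7)(δ+…+δ^4) ≥ 27−26.
δ+…+δ^4 = 5/7·(1−(5/7)^4)/(1−5/7) = 1.8492, and (27−26)/(26−7) = 0.0526.
1.8492 ≥ 0.0526, so cooperation is sustainable.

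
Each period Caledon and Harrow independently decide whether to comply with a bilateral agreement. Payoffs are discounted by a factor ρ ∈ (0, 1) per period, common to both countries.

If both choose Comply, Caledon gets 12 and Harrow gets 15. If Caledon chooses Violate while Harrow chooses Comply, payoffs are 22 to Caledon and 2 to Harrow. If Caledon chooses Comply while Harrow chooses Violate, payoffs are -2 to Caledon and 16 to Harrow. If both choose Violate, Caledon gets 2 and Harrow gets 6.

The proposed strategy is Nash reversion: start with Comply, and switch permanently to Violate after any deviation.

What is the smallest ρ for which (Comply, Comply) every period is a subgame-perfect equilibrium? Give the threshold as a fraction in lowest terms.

For Caledon: deviation gain 22−12 = 10, per-period punishment loss 12−2 = 10. IC gives ρ ≥ 10/20 = 1/2.
For Harrow: gain 1, loss 9 per period, so ρ ≥ 1/10.
The tighter constraint is Caledon's, so cooperation needs ρ ≥ 1/2.

1/2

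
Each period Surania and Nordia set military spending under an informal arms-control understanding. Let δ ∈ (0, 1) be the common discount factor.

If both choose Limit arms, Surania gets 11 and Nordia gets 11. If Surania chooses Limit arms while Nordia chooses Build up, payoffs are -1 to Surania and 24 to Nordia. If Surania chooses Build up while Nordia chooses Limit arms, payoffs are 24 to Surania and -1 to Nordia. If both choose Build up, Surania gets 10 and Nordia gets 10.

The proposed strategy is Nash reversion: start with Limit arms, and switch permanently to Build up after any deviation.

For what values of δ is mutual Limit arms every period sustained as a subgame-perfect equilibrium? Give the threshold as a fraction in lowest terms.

One-period gain from deviating is 24 − 11 = 13. The loss is 11 − 10 = 1 in every subsequent period, with present value 1·δ/(1−δ).
Deviation is unprofitable when 1·δ/(1−δ) ≥ 13, i.e. δ/(1−δ) ≥ 13.
Equivalently δ ≥ 13/(13+1) = 13/14.

13/14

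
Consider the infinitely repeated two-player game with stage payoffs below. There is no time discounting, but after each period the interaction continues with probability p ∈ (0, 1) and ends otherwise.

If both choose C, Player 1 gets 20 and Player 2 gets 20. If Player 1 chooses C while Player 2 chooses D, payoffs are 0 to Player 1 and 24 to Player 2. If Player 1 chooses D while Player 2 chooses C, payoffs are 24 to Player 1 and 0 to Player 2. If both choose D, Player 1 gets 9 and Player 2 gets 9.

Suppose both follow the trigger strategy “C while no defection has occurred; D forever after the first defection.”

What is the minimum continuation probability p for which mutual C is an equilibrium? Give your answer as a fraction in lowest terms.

4/15

With no time discounting, the continuation probability p plays the role of the discount factor.
Grim-trigger IC: 20/(1−p) ≥ 24 + 9p/(1−p) ⇒ p ≥ (24−20)/(24−9) = 4/15.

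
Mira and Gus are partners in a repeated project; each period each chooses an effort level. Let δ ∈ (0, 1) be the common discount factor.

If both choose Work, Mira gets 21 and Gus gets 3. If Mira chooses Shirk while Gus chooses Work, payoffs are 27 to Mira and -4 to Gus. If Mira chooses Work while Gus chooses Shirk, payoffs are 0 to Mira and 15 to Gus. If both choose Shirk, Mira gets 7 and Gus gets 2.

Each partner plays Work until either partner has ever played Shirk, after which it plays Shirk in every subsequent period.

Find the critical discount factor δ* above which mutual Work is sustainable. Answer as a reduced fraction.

Mira's threshold: (27−21)/(27−7) = 3/10.
Gus's threshold: (15−3)/(15−2) = 12/13.
3/10 < 12/13, so Gus binds and δ* = 12/13.

12/13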